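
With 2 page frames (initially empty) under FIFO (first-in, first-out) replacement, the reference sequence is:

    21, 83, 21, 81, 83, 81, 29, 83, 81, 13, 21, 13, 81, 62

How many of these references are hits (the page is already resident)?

4

21 -> fault, frames {21}
83 -> fault, frames {21,83}
21 -> hit
81 -> fault, evict 21, frames {83,81}
83 -> hit
81 -> hit
29 -> fault, evict 83, frames {81,29}
83 -> fault, evict 81, frames {29,83}
81 -> fault, evict 29, frames {83,81}
13 -> fault, evict 83, frames {81,13}
21 -> fault, evict 81, frames {13,21}
13 -> hit
81 -> fault, evict 13, frames {21,81}
62 -> fault, evict 21, frames {81,62}
Hits: 4.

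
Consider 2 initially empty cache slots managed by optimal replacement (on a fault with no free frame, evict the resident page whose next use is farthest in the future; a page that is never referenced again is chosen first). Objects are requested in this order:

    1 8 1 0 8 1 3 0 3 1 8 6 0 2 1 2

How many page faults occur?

1 → miss, frames {1}
8 → miss, frames {1,8}
1 → hit
0 → miss, evict 1, frames {8,0}
8 → hit
1 → miss, evict 8, frames {0,1}
3 → miss, evict 1, frames {0,3}
0 → hit
3 → hit
1 → miss, evict 3, frames {0,1}
8 → miss, evict 1, frames {0,8}
6 → miss, evict 8, frames {0,6}
0 → hit
2 → miss, evict 6, frames {0,2}
1 → miss, evict 0, frames {2,1}
2 → hit
Page faults: 10.

10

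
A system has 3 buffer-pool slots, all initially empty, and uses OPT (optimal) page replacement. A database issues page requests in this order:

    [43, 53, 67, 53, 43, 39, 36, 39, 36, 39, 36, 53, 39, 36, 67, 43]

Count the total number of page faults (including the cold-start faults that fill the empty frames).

7

43: fault, frames [43]
53: fault, frames [43, 53]
67: fault, frames [43, 53, 67]
53: hit
43: hit
39: fault, evict 43, frames [53, 67, 39]
36: fault, evict 67, frames [53, 39, 36]
39: hit
36: hit
39: hit
36: hit
53: hit
39: hit
36: hit
67: fault, evict 36, frames [53, 39, 67]
43: fault, evict 67, frames [53, 39, 43]
Page faults: 7.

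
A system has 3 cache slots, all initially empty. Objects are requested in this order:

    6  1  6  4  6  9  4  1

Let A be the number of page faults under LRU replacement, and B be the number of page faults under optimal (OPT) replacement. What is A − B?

Under LRU: F F . F . F . F → 5 faults.
Under OPT: F F . F . F . . → 4 faults.
A − B = 5 − 4 = 1.

1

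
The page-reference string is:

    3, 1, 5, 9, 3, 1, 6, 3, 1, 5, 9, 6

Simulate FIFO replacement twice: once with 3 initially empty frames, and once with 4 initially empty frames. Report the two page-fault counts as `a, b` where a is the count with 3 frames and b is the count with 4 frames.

3 frames: F F F F F F F . . F F . → 9 faults.
4 frames: F F F F . . F F F F F F → 10 faults.
10 > 9: adding a frame increased faults — Belady's anomaly.

9, 10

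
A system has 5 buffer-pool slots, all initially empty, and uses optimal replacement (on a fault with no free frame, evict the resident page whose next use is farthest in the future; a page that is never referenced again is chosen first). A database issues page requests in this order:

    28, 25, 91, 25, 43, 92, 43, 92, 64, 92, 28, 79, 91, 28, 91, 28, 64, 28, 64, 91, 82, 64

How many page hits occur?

28: miss, frames (28)
25: miss, frames (28 25)
91: miss, frames (28 25 91)
25: hit
43: miss, frames (28 25 91 43)
92: miss, frames (28 25 91 43 92)
43: hit
92: hit
64: miss, evict 43, frames (28 25 91 92 64)
92: hit
28: hit
79: miss, evict 92, frames (28 25 91 64 79)
91: hit
28: hit
91: hit
28: hit
64: hit
28: hit
64: hit
91: hit
82: miss, evict 79, frames (28 25 91 64 82)
64: hit
Hits: 14.

14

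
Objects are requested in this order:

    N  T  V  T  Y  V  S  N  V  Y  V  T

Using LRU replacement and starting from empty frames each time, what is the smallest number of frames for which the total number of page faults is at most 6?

5

f=1: 12 faults
f=2: 10 faults
f=3: 8 faults
f=4: 7 faults
f=5: 5 faults
Smallest f with faults ≤ 6 is 5.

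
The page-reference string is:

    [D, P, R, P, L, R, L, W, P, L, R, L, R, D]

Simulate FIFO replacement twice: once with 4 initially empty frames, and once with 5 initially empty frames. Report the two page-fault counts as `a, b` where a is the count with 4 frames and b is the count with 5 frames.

4 frames: F F F . F . . F . . . . . F → 6 faults.
5 frames: F F F . F . . F . . . . . . → 5 faults.
5 < 6: adding a frame reduced faults, as is typical.

6, 5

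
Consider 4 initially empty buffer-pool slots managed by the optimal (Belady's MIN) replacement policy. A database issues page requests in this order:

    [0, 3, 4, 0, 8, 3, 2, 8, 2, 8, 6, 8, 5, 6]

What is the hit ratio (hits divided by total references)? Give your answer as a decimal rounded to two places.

0 -> fault, frames (0)
3 -> fault, frames (0 3)
4 -> fault, frames (0 3 4)
0 -> hit
8 -> fault, frames (0 3 4 8)
3 -> hit
2 -> fault, evict 4, frames (0 3 8 2)
8 -> hit
2 -> hit
8 -> hit
6 -> fault, evict 2, frames (0 3 8 6)
8 -> hit
5 -> fault, evict 8, frames (0 3 6 5)
6 -> hit
Hits: 7 of 14 references → 7/14 = 0.5000.

0.50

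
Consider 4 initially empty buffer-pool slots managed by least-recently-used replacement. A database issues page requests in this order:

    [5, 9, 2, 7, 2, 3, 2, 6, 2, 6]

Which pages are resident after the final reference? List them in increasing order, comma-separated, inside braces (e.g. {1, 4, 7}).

5: miss, frames (5)
9: miss, frames (5 9)
2: miss, frames (5 9 2)
7: miss, frames (5 9 2 7)
2: hit
3: miss, evict 5, frames (9 7 2 3)
2: hit
6: miss, evict 9, frames (7 3 2 6)
2: hit
6: hit

{2, 3, 6, 7}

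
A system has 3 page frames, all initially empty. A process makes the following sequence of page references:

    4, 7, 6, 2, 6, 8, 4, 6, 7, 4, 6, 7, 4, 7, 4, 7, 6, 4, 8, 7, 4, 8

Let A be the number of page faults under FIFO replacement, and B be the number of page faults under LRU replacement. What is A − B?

1

Under FIFO: F F F F . F F F F . . . . . . . . . F . F . → 10 faults.
Under LRU: F F F F . F F . F . . . . . . . . . F F . . → 9 faults.
A − B = 10 − 9 = 1.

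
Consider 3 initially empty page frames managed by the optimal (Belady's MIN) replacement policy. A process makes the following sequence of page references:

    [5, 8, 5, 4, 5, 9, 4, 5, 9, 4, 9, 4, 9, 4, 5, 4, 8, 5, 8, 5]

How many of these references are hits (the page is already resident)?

15

5 -> fault, frames (5)
8 -> fault, frames (5 8)
5 -> hit
4 -> fault, frames (5 8 4)
5 -> hit
9 -> fault, evict 8, frames (5 4 9)
4 -> hit
5 -> hit
9 -> hit
4 -> hit
9 -> hit
4 -> hit
9 -> hit
4 -> hit
5 -> hit
4 -> hit
8 -> fault, evict 9, frames (5 4 8)
5 -> hit
8 -> hit
5 -> hit
Hits: 15.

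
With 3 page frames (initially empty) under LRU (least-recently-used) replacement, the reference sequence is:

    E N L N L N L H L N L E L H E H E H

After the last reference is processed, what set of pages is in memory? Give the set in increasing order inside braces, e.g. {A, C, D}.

{E, H, L}

E: miss, frames {E}
N: miss, frames {E,N}
L: miss, frames {E,N,L}
N: hit
L: hit
N: hit
L: hit
H: miss, evict E, frames {N,L,H}
L: hit
N: hit
L: hit
E: miss, evict H, frames {N,L,E}
L: hit
H: miss, evict N, frames {E,L,H}
E: hit
H: hit
E: hit
H: hit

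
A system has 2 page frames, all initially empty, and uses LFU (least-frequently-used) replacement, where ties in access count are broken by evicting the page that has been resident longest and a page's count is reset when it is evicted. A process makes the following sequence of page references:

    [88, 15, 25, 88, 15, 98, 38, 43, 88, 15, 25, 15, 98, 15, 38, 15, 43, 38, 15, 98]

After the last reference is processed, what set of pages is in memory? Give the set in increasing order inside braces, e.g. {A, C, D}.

{15, 98}

88 -> fault, frames [88]
15 -> fault, frames [88, 15]
25 -> fault, evict 88, frames [15, 25]
88 -> fault, evict 15, frames [25, 88]
15 -> fault, evict 25, frames [88, 15]
98 -> fault, evict 88, frames [15, 98]
38 -> fault, evict 15, frames [98, 38]
43 -> fault, evict 98, frames [38, 43]
88 -> fault, evict 38, frames [43, 88]
15 -> fault, evict 43, frames [88, 15]
25 -> fault, evict 88, frames [15, 25]
15 -> hit
98 -> fault, evict 25, frames [15, 98]
15 -> hit
38 -> fault, evict 98, frames [15, 38]
15 -> hit
43 -> fault, evict 38, frames [15, 43]
38 -> fault, evict 43, frames [15, 38]
15 -> hit
98 -> fault, evict 38, frames [15, 98]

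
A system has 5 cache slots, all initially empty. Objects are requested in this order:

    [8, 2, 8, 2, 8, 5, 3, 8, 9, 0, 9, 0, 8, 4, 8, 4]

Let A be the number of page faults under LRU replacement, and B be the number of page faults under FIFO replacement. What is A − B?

Under LRU: F F . . . F F . F F . . . F . . → 7 faults.
Under FIFO: F F . . . F F . F F . . F F . . → 8 faults.
A − B = 7 − 8 = -1.

-1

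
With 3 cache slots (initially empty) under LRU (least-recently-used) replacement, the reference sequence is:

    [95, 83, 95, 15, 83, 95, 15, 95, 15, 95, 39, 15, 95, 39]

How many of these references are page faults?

95 -> miss, frames (95)
83 -> miss, frames (95 83)
95 -> hit
15 -> miss, frames (83 95 15)
83 -> hit
95 -> hit
15 -> hit
95 -> hit
15 -> hit
95 -> hit
39 -> miss, evict 83, frames (15 95 39)
15 -> hit
95 -> hit
39 -> hit
Page faults: 4.

4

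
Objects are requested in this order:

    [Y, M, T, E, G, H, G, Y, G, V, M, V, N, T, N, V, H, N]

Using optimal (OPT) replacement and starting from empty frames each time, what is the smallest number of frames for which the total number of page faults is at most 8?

5

f=1: 18 faults
f=2: 13 faults
f=3: 11 faults
f=4: 9 faults
f=5: 8 faults
f=6: 8 faults
f=7: 8 faults
f=8: 8 faults
Smallest f with faults ≤ 8 is 5.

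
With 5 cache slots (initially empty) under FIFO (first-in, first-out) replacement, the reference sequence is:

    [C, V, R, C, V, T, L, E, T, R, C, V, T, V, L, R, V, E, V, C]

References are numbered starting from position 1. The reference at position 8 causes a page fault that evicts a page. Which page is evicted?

pos 1: C: fault, frames (C)
pos 2: V: fault, frames (C V)
pos 3: R: fault, frames (C V R)
pos 4: C: hit
pos 5: V: hit
pos 6: T: fault, frames (C V R T)
pos 7: L: fault, frames (C V R T L)
pos 8: E: fault, evict C, frames (V R T L E)
At position 8, page C is evicted.

C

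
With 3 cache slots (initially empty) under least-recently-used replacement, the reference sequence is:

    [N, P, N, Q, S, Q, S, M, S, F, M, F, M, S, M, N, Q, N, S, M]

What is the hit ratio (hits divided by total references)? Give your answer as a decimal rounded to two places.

N → fault, frames (N)
P → fault, frames (N P)
N → hit
Q → fault, frames (P N Q)
S → fault, evict P, frames (N Q S)
Q → hit
S → hit
M → fault, evict N, frames (Q S M)
S → hit
F → fault, evict Q, frames (M S F)
M → hit
F → hit
M → hit
S → hit
M → hit
N → fault, evict F, frames (S M N)
Q → fault, evict S, frames (M N Q)
N → hit
S → fault, evict M, frames (Q N S)
M → fault, evict Q, frames (N S M)
Hits: 10 of 20 references → 10/20 = 0.5000.

0.50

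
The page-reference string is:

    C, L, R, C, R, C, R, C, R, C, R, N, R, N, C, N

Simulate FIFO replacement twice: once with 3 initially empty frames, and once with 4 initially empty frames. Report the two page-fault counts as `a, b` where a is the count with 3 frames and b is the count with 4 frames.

3 frames: F F F . . . . . . . . F . . F . → 5 faults.
4 frames: F F F . . . . . . . . F . . . . → 4 faults.
4 < 5: adding a frame reduced faults, as is typical.

5, 4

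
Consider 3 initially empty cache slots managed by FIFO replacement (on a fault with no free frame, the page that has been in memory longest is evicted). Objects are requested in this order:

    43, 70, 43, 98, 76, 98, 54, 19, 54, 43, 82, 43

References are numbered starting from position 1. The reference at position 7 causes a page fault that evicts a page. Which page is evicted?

pos 1: 43 -> miss, frames {43}
pos 2: 70 -> miss, frames {43,70}
pos 3: 43 -> hit
pos 4: 98 -> miss, frames {43,70,98}
pos 5: 76 -> miss, evict 43, frames {70,98,76}
pos 6: 98 -> hit
pos 7: 54 -> miss, evict 70, frames {98,76,54}
At position 7, page 70 is evicted.

70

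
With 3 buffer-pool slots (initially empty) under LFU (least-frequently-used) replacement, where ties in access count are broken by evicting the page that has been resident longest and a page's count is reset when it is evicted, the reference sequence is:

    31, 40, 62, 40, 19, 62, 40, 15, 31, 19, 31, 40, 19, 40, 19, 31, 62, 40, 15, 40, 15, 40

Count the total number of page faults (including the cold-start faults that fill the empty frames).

12

31 → miss, frames {31}
40 → miss, frames {31,40}
62 → miss, frames {31,40,62}
40 → hit
19 → miss, evict 31, frames {40,62,19}
62 → hit
40 → hit
15 → miss, evict 19, frames {40,62,15}
31 → miss, evict 15, frames {40,62,31}
19 → miss, evict 31, frames {40,62,19}
31 → miss, evict 19, frames {40,62,31}
40 → hit
19 → miss, evict 31, frames {40,62,19}
40 → hit
19 → hit
31 → miss, evict 62, frames {40,19,31}
62 → miss, evict 31, frames {40,19,62}
40 → hit
15 → miss, evict 62, frames {40,19,15}
40 → hit
15 → hit
40 → hit
Page faults: 12.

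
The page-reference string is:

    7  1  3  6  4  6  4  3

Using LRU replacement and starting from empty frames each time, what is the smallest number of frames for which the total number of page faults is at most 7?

2

f=1: 8 faults
f=2: 6 faults
f=3: 5 faults
f=4: 5 faults
f=5: 5 faults
Smallest f with faults ≤ 7 is 2.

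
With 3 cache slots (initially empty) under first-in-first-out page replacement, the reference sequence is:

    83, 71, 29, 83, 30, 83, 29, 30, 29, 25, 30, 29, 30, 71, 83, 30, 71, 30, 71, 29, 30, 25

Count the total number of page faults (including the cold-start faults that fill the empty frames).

83 → miss, frames (83)
71 → miss, frames (83 71)
29 → miss, frames (83 71 29)
83 → hit
30 → miss, evict 83, frames (71 29 30)
83 → miss, evict 71, frames (29 30 83)
29 → hit
30 → hit
29 → hit
25 → miss, evict 29, frames (30 83 25)
30 → hit
29 → miss, evict 30, frames (83 25 29)
30 → miss, evict 83, frames (25 29 30)
71 → miss, evict 25, frames (29 30 71)
83 → miss, evict 29, frames (30 71 83)
30 → hit
71 → hit
30 → hit
71 → hit
29 → miss, evict 30, frames (71 83 29)
30 → miss, evict 71, frames (83 29 30)
25 → miss, evict 83, frames (29 30 25)
Page faults: 13.

13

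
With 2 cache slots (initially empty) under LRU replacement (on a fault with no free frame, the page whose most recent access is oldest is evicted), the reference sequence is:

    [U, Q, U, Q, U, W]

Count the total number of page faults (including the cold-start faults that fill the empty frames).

U: fault, frames (U)
Q: fault, frames (U Q)
U: hit
Q: hit
U: hit
W: fault, evict Q, frames (U W)
Page faults: 3.

3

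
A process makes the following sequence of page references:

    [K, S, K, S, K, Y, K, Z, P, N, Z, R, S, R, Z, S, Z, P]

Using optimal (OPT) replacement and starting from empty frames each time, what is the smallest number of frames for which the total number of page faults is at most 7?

4

f=1: 18 faults
f=2: 10 faults
f=3: 8 faults
f=4: 7 faults
f=5: 7 faults
f=6: 7 faults
f=7: 7 faults
Smallest f with faults ≤ 7 is 4.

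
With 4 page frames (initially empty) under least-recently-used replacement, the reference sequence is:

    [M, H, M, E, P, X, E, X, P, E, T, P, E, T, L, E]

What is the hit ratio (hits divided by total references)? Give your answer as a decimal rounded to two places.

M -> miss, frames {M}
H -> miss, frames {M,H}
M -> hit
E -> miss, frames {H,M,E}
P -> miss, frames {H,M,E,P}
X -> miss, evict H, frames {M,E,P,X}
E -> hit
X -> hit
P -> hit
E -> hit
T -> miss, evict M, frames {X,P,E,T}
P -> hit
E -> hit
T -> hit
L -> miss, evict X, frames {P,E,T,L}
E -> hit
Hits: 9 of 16 references → 9/16 = 0.5625.

0.56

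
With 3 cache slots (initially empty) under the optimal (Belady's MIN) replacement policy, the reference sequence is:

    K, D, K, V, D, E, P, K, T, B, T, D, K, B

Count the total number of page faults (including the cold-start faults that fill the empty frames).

K -> fault, frames {K}
D -> fault, frames {K,D}
K -> hit
V -> fault, frames {K,D,V}
D -> hit
E -> fault, evict V, frames {K,D,E}
P -> fault, evict E, frames {K,D,P}
K -> hit
T -> fault, evict P, frames {K,D,T}
B -> fault, evict K, frames {D,T,B}
T -> hit
D -> hit
K -> fault, evict T, frames {D,B,K}
B -> hit
Page faults: 8.

8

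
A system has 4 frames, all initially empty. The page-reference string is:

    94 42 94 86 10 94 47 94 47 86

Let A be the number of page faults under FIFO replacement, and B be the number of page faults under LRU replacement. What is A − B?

1

Under FIFO: F F . F F . F F . . → 6 faults.
Under LRU: F F . F F . F . . . → 5 faults.
A − B = 6 − 5 = 1.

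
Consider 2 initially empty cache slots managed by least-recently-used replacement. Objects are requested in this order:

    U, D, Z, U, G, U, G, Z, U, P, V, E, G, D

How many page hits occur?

U: fault, frames [U]
D: fault, frames [U, D]
Z: fault, evict U, frames [D, Z]
U: fault, evict D, frames [Z, U]
G: fault, evict Z, frames [U, G]
U: hit
G: hit
Z: fault, evict U, frames [G, Z]
U: fault, evict G, frames [Z, U]
P: fault, evict Z, frames [U, P]
V: fault, evict U, frames [P, V]
E: fault, evict P, frames [V, E]
G: fault, evict V, frames [E, G]
D: fault, evict E, frames [G, D]
Hits: 2.

2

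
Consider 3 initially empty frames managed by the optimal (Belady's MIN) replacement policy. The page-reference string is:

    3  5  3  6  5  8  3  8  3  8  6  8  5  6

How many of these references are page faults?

3: miss, frames (3)
5: miss, frames (3 5)
3: hit
6: miss, frames (3 5 6)
5: hit
8: miss, evict 5, frames (3 6 8)
3: hit
8: hit
3: hit
8: hit
6: hit
8: hit
5: miss, evict 8, frames (3 6 5)
6: hit
Page faults: 5.

5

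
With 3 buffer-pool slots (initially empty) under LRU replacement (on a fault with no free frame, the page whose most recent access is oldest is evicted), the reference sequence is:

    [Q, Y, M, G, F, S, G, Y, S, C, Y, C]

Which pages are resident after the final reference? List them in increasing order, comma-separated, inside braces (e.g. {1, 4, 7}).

Q → miss, frames (Q)
Y → miss, frames (Q Y)
M → miss, frames (Q Y M)
G → miss, evict Q, frames (Y M G)
F → miss, evict Y, frames (M G F)
S → miss, evict M, frames (G F S)
G → hit
Y → miss, evict F, frames (S G Y)
S → hit
C → miss, evict G, frames (Y S C)
Y → hit
C → hit

{C, S, Y}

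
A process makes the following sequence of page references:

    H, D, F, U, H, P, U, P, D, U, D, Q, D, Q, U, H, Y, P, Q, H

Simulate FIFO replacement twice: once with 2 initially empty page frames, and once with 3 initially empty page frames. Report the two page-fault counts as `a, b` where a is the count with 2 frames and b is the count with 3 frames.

2 frames: F F F F F F F . F . . F . . F F F F F F → 15 faults.
3 frames: F F F F F F . . F F . F . . . F F F F F → 14 faults.
14 < 15: adding a frame reduced faults, as is typical.

15, 14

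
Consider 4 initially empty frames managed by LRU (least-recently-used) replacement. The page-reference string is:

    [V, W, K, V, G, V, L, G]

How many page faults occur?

5

V -> fault, frames [V]
W -> fault, frames [V, W]
K -> fault, frames [V, W, K]
V -> hit
G -> fault, frames [W, K, V, G]
V -> hit
L -> fault, evict W, frames [K, G, V, L]
G -> hit
Page faults: 5.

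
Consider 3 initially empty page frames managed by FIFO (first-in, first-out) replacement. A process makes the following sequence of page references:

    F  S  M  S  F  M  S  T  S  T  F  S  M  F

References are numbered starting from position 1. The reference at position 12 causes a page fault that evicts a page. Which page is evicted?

M

pos 1: F -> fault, frames [F]
pos 2: S -> fault, frames [F, S]
pos 3: M -> fault, frames [F, S, M]
pos 4: S -> hit
pos 5: F -> hit
pos 6: M -> hit
pos 7: S -> hit
pos 8: T -> fault, evict F, frames [S, M, T]
pos 9: S -> hit
pos 10: T -> hit
pos 11: F -> fault, evict S, frames [M, T, F]
pos 12: S -> fault, evict M, frames [T, F, S]
At position 12, page M is evicted.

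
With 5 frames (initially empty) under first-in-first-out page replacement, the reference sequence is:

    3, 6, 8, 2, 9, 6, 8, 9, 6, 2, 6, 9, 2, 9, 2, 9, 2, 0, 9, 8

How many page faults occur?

6

3 → miss, frames (3)
6 → miss, frames (3 6)
8 → miss, frames (3 6 8)
2 → miss, frames (3 6 8 2)
9 → miss, frames (3 6 8 2 9)
6 → hit
8 → hit
9 → hit
6 → hit
2 → hit
6 → hit
9 → hit
2 → hit
9 → hit
2 → hit
9 → hit
2 → hit
0 → miss, evict 3, frames (6 8 2 9 0)
9 → hit
8 → hit
Page faults: 6.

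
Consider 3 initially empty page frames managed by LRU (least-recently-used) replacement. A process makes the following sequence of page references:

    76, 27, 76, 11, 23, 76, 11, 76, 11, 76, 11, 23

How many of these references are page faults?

4

76 → miss, frames (76)
27 → miss, frames (76 27)
76 → hit
11 → miss, frames (27 76 11)
23 → miss, evict 27, frames (76 11 23)
76 → hit
11 → hit
76 → hit
11 → hit
76 → hit
11 → hit
23 → hit
Page faults: 4.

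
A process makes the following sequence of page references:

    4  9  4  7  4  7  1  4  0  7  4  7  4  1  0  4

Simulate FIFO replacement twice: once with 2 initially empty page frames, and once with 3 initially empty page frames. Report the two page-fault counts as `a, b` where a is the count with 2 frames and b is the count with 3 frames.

11, 9

2 frames: F F . F F . F . F F F . . F F F → 11 faults.
3 frames: F F . F . . F F F F . . . F . F → 9 faults.
9 < 11: adding a frame reduced faults, as is typical.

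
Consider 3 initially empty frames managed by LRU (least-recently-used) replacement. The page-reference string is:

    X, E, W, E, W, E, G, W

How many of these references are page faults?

4

X: miss, frames [X]
E: miss, frames [X, E]
W: miss, frames [X, E, W]
E: hit
W: hit
E: hit
G: miss, evict X, frames [W, E, G]
W: hit
Page faults: 4.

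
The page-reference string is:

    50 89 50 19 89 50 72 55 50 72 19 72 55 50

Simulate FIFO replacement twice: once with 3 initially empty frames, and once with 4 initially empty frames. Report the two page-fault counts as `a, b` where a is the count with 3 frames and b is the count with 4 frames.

10, 6

3 frames: F F . F . . F F F . F F F F → 10 faults.
4 frames: F F . F . . F F F . . . . . → 6 faults.
6 < 10: adding a frame reduced faults, as is typical.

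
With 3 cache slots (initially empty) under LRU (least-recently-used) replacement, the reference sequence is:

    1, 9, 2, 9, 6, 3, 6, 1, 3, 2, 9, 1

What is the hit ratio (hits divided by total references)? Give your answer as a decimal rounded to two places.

0.25

1 → fault, frames (1)
9 → fault, frames (1 9)
2 → fault, frames (1 9 2)
9 → hit
6 → fault, evict 1, frames (2 9 6)
3 → fault, evict 2, frames (9 6 3)
6 → hit
1 → fault, evict 9, frames (3 6 1)
3 → hit
2 → fault, evict 6, frames (1 3 2)
9 → fault, evict 1, frames (3 2 9)
1 → fault, evict 3, frames (2 9 1)
Hits: 3 of 12 references → 3/12 = 0.2500.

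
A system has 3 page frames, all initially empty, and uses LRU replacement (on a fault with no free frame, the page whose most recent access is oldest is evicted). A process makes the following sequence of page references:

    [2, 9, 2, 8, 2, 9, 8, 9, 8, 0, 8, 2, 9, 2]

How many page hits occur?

8

2 → miss, frames {2}
9 → miss, frames {2,9}
2 → hit
8 → miss, frames {9,2,8}
2 → hit
9 → hit
8 → hit
9 → hit
8 → hit
0 → miss, evict 2, frames {9,8,0}
8 → hit
2 → miss, evict 9, frames {0,8,2}
9 → miss, evict 0, frames {8,2,9}
2 → hit
Hits: 8.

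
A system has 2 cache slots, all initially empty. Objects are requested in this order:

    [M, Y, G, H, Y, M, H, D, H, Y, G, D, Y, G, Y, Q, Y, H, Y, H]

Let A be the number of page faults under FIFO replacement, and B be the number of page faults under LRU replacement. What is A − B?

1

Under FIFO: F F F F F F F F . F F F F F . F F F . . → 16 faults.
Under LRU: F F F F F F F F . F F F F F . F . F . . → 15 faults.
A − B = 16 − 15 = 1.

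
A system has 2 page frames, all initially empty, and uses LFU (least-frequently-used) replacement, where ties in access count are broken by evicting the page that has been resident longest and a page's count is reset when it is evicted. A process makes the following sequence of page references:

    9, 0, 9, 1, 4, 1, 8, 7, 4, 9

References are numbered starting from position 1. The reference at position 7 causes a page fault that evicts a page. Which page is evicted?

1

pos 1: 9 → miss, frames {9}
pos 2: 0 → miss, frames {9,0}
pos 3: 9 → hit
pos 4: 1 → miss, evict 0, frames {9,1}
pos 5: 4 → miss, evict 1, frames {9,4}
pos 6: 1 → miss, evict 4, frames {9,1}
pos 7: 8 → miss, evict 1, frames {9,8}
At position 7, page 1 is evicted.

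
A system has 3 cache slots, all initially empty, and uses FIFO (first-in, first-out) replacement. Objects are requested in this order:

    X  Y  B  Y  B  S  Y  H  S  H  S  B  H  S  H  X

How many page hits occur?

X -> fault, frames [X]
Y -> fault, frames [X, Y]
B -> fault, frames [X, Y, B]
Y -> hit
B -> hit
S -> fault, evict X, frames [Y, B, S]
Y -> hit
H -> fault, evict Y, frames [B, S, H]
S -> hit
H -> hit
S -> hit
B -> hit
H -> hit
S -> hit
H -> hit
X -> fault, evict B, frames [S, H, X]
Hits: 10.

10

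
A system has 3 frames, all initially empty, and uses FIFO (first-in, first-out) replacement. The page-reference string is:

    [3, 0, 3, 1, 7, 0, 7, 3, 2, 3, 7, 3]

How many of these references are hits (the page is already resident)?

3 -> miss, frames {3}
0 -> miss, frames {3,0}
3 -> hit
1 -> miss, frames {3,0,1}
7 -> miss, evict 3, frames {0,1,7}
0 -> hit
7 -> hit
3 -> miss, evict 0, frames {1,7,3}
2 -> miss, evict 1, frames {7,3,2}
3 -> hit
7 -> hit
3 -> hit
Hits: 6.

6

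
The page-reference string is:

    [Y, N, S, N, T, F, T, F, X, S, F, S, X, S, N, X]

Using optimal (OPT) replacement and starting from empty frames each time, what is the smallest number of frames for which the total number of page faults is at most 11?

f=1: 16 faults
f=2: 9 faults
f=3: 7 faults
f=4: 6 faults
f=5: 6 faults
f=6: 6 faults
Smallest f with faults ≤ 11 is 2.

2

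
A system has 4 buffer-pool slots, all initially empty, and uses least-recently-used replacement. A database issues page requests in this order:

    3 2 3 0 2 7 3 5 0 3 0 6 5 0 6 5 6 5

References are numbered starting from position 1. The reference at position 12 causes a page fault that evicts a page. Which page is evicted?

7

pos 1: 3 -> fault, frames [3]
pos 2: 2 -> fault, frames [3, 2]
pos 3: 3 -> hit
pos 4: 0 -> fault, frames [2, 3, 0]
pos 5: 2 -> hit
pos 6: 7 -> fault, frames [3, 0, 2, 7]
pos 7: 3 -> hit
pos 8: 5 -> fault, evict 0, frames [2, 7, 3, 5]
pos 9: 0 -> fault, evict 2, frames [7, 3, 5, 0]
pos 10: 3 -> hit
pos 11: 0 -> hit
pos 12: 6 -> fault, evict 7, frames [5, 3, 0, 6]
At position 12, page 7 is evicted.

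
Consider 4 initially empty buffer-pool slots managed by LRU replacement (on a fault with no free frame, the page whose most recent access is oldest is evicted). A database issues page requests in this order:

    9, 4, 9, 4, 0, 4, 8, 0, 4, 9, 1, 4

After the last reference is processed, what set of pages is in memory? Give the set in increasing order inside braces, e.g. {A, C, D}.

9 -> miss, frames (9)
4 -> miss, frames (9 4)
9 -> hit
4 -> hit
0 -> miss, frames (9 4 0)
4 -> hit
8 -> miss, frames (9 0 4 8)
0 -> hit
4 -> hit
9 -> hit
1 -> miss, evict 8, frames (0 4 9 1)
4 -> hit

{0, 1, 4, 9}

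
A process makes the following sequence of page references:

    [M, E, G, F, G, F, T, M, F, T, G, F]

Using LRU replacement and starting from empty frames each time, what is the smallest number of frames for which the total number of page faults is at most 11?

2

f=1: 12 faults
f=2: 10 faults
f=3: 7 faults
f=4: 6 faults
f=5: 5 faults
Smallest f with faults ≤ 11 is 2.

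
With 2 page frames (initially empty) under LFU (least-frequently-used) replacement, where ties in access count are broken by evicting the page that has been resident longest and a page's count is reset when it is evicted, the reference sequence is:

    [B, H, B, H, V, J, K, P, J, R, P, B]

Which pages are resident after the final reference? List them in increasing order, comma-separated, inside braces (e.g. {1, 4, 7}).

B: fault, frames {B}
H: fault, frames {B,H}
B: hit
H: hit
V: fault, evict B, frames {H,V}
J: fault, evict V, frames {H,J}
K: fault, evict J, frames {H,K}
P: fault, evict K, frames {H,P}
J: fault, evict P, frames {H,J}
R: fault, evict J, frames {H,R}
P: fault, evict R, frames {H,P}
B: fault, evict P, frames {H,B}

{B, H}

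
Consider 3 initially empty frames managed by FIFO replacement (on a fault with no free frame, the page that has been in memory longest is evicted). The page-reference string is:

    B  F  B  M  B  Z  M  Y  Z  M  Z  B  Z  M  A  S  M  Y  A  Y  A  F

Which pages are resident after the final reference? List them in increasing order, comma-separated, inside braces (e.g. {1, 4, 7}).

{F, S, Y}

B: fault, frames {B}
F: fault, frames {B,F}
B: hit
M: fault, frames {B,F,M}
B: hit
Z: fault, evict B, frames {F,M,Z}
M: hit
Y: fault, evict F, frames {M,Z,Y}
Z: hit
M: hit
Z: hit
B: fault, evict M, frames {Z,Y,B}
Z: hit
M: fault, evict Z, frames {Y,B,M}
A: fault, evict Y, frames {B,M,A}
S: fault, evict B, frames {M,A,S}
M: hit
Y: fault, evict M, frames {A,S,Y}
A: hit
Y: hit
A: hit
F: fault, evict A, frames {S,Y,F}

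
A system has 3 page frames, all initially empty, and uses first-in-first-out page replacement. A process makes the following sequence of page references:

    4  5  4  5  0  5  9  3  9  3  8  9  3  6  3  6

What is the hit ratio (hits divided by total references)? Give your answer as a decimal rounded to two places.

4: fault, frames [4]
5: fault, frames [4, 5]
4: hit
5: hit
0: fault, frames [4, 5, 0]
5: hit
9: fault, evict 4, frames [5, 0, 9]
3: fault, evict 5, frames [0, 9, 3]
9: hit
3: hit
8: fault, evict 0, frames [9, 3, 8]
9: hit
3: hit
6: fault, evict 9, frames [3, 8, 6]
3: hit
6: hit
Hits: 9 of 16 references → 9/16 = 0.5625.

0.56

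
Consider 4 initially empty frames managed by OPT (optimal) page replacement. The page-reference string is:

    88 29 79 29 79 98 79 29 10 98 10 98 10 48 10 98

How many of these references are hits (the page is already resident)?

88 -> fault, frames (88)
29 -> fault, frames (88 29)
79 -> fault, frames (88 29 79)
29 -> hit
79 -> hit
98 -> fault, frames (88 29 79 98)
79 -> hit
29 -> hit
10 -> fault, evict 79, frames (88 29 98 10)
98 -> hit
10 -> hit
98 -> hit
10 -> hit
48 -> fault, evict 29, frames (88 98 10 48)
10 -> hit
98 -> hit
Hits: 10.

10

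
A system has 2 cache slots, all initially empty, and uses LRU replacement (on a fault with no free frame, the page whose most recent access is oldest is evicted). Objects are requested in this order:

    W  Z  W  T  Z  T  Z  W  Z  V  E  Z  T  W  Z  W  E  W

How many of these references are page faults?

W: fault, frames [W]
Z: fault, frames [W, Z]
W: hit
T: fault, evict Z, frames [W, T]
Z: fault, evict W, frames [T, Z]
T: hit
Z: hit
W: fault, evict T, frames [Z, W]
Z: hit
V: fault, evict W, frames [Z, V]
E: fault, evict Z, frames [V, E]
Z: fault, evict V, frames [E, Z]
T: fault, evict E, frames [Z, T]
W: fault, evict Z, frames [T, W]
Z: fault, evict T, frames [W, Z]
W: hit
E: fault, evict Z, frames [W, E]
W: hit
Page faults: 12.

12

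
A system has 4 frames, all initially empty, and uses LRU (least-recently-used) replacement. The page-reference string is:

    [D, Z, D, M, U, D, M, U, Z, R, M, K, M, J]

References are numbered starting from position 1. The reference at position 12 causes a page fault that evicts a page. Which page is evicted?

pos 1: D → miss, frames (D)
pos 2: Z → miss, frames (D Z)
pos 3: D → hit
pos 4: M → miss, frames (Z D M)
pos 5: U → miss, frames (Z D M U)
pos 6: D → hit
pos 7: M → hit
pos 8: U → hit
pos 9: Z → hit
pos 10: R → miss, evict D, frames (M U Z R)
pos 11: M → hit
pos 12: K → miss, evict U, frames (Z R M K)
At position 12, page U is evicted.

U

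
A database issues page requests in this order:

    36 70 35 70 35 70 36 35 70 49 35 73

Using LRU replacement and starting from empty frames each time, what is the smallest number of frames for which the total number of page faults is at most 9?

f=1: 12 faults
f=2: 9 faults
f=3: 5 faults
f=4: 5 faults
f=5: 5 faults
Smallest f with faults ≤ 9 is 2.

2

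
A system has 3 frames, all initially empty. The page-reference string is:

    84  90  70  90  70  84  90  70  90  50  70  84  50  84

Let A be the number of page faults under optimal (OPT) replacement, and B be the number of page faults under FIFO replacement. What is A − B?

Under OPT: F F F . . . . . . F . . . . → 4 faults.
Under FIFO: F F F . . . . . . F . F . . → 5 faults.
A − B = 4 − 5 = -1.

-1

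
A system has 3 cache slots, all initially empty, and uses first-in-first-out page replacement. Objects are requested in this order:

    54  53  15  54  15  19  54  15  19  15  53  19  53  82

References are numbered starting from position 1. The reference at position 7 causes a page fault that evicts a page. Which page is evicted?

pos 1: 54 → miss, frames (54)
pos 2: 53 → miss, frames (54 53)
pos 3: 15 → miss, frames (54 53 15)
pos 4: 54 → hit
pos 5: 15 → hit
pos 6: 19 → miss, evict 54, frames (53 15 19)
pos 7: 54 → miss, evict 53, frames (15 19 54)
At position 7, page 53 is evicted.

53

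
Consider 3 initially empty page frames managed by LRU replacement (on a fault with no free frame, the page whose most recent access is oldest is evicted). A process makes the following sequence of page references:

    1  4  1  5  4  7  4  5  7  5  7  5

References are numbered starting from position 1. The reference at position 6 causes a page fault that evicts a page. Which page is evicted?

pos 1: 1 -> miss, frames {1}
pos 2: 4 -> miss, frames {1,4}
pos 3: 1 -> hit
pos 4: 5 -> miss, frames {4,1,5}
pos 5: 4 -> hit
pos 6: 7 -> miss, evict 1, frames {5,4,7}
At position 6, page 1 is evicted.

1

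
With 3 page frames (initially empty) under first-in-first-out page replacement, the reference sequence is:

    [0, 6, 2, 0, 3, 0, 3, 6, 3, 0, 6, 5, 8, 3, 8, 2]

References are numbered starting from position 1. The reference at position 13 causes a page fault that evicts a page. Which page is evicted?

0

pos 1: 0 -> fault, frames (0)
pos 2: 6 -> fault, frames (0 6)
pos 3: 2 -> fault, frames (0 6 2)
pos 4: 0 -> hit
pos 5: 3 -> fault, evict 0, frames (6 2 3)
pos 6: 0 -> fault, evict 6, frames (2 3 0)
pos 7: 3 -> hit
pos 8: 6 -> fault, evict 2, frames (3 0 6)
pos 9: 3 -> hit
pos 10: 0 -> hit
pos 11: 6 -> hit
pos 12: 5 -> fault, evict 3, frames (0 6 5)
pos 13: 8 -> fault, evict 0, frames (6 5 8)
At position 13, page 0 is evicted.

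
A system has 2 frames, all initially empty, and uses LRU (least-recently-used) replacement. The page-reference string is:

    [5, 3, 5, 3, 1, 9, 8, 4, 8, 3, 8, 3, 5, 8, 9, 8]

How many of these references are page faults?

10

5 -> fault, frames [5]
3 -> fault, frames [5, 3]
5 -> hit
3 -> hit
1 -> fault, evict 5, frames [3, 1]
9 -> fault, evict 3, frames [1, 9]
8 -> fault, evict 1, frames [9, 8]
4 -> fault, evict 9, frames [8, 4]
8 -> hit
3 -> fault, evict 4, frames [8, 3]
8 -> hit
3 -> hit
5 -> fault, evict 8, frames [3, 5]
8 -> fault, evict 3, frames [5, 8]
9 -> fault, evict 5, frames [8, 9]
8 -> hit
Page faults: 10.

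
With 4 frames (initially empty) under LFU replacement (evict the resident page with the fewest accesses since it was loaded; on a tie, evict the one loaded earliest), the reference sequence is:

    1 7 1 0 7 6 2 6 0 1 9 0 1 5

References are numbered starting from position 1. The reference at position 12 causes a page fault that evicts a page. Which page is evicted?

pos 1: 1 → fault, frames {1}
pos 2: 7 → fault, frames {1,7}
pos 3: 1 → hit
pos 4: 0 → fault, frames {1,7,0}
pos 5: 7 → hit
pos 6: 6 → fault, frames {1,7,0,6}
pos 7: 2 → fault, evict 0, frames {1,7,6,2}
pos 8: 6 → hit
pos 9: 0 → fault, evict 2, frames {1,7,6,0}
pos 10: 1 → hit
pos 11: 9 → fault, evict 0, frames {1,7,6,9}
pos 12: 0 → fault, evict 9, frames {1,7,6,0}
At position 12, page 9 is evicted.

9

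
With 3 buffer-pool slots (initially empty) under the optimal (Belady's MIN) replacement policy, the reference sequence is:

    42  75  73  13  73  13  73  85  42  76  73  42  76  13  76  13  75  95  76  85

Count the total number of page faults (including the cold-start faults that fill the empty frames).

10

42 -> miss, frames (42)
75 -> miss, frames (42 75)
73 -> miss, frames (42 75 73)
13 -> miss, evict 75, frames (42 73 13)
73 -> hit
13 -> hit
73 -> hit
85 -> miss, evict 13, frames (42 73 85)
42 -> hit
76 -> miss, evict 85, frames (42 73 76)
73 -> hit
42 -> hit
76 -> hit
13 -> miss, evict 73, frames (42 76 13)
76 -> hit
13 -> hit
75 -> miss, evict 13, frames (42 76 75)
95 -> miss, evict 75, frames (42 76 95)
76 -> hit
85 -> miss, evict 95, frames (42 76 85)
Page faults: 10.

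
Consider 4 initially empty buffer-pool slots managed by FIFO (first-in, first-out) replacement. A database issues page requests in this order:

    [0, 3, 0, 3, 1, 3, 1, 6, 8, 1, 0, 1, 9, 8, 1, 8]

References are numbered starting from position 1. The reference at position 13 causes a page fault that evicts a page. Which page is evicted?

pos 1: 0 -> fault, frames (0)
pos 2: 3 -> fault, frames (0 3)
pos 3: 0 -> hit
pos 4: 3 -> hit
pos 5: 1 -> fault, frames (0 3 1)
pos 6: 3 -> hit
pos 7: 1 -> hit
pos 8: 6 -> fault, frames (0 3 1 6)
pos 9: 8 -> fault, evict 0, frames (3 1 6 8)
pos 10: 1 -> hit
pos 11: 0 -> fault, evict 3, frames (1 6 8 0)
pos 12: 1 -> hit
pos 13: 9 -> fault, evict 1, frames (6 8 0 9)
At position 13, page 1 is evicted.

1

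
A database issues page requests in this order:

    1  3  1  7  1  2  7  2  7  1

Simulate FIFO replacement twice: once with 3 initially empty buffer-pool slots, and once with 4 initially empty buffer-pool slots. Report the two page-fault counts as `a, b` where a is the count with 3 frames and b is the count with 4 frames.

5, 4

3 frames: F F . F . F . . . F → 5 faults.
4 frames: F F . F . F . . . . → 4 faults.
4 < 5: adding a frame reduced faults, as is typical.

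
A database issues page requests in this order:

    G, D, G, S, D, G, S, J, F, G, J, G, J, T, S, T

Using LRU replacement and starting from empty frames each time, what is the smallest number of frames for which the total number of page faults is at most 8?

3

f=1: 16 faults
f=2: 12 faults
f=3: 8 faults
f=4: 7 faults
f=5: 6 faults
f=6: 6 faults
Smallest f with faults ≤ 8 is 3.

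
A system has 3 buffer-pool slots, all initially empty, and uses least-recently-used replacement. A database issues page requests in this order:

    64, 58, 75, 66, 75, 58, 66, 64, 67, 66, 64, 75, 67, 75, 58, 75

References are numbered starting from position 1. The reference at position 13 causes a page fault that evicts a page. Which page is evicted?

pos 1: 64 → fault, frames [64]
pos 2: 58 → fault, frames [64, 58]
pos 3: 75 → fault, frames [64, 58, 75]
pos 4: 66 → fault, evict 64, frames [58, 75, 66]
pos 5: 75 → hit
pos 6: 58 → hit
pos 7: 66 → hit
pos 8: 64 → fault, evict 75, frames [58, 66, 64]
pos 9: 67 → fault, evict 58, frames [66, 64, 67]
pos 10: 66 → hit
pos 11: 64 → hit
pos 12: 75 → fault, evict 67, frames [66, 64, 75]
pos 13: 67 → fault, evict 66, frames [64, 75, 67]
At position 13, page 66 is evicted.

66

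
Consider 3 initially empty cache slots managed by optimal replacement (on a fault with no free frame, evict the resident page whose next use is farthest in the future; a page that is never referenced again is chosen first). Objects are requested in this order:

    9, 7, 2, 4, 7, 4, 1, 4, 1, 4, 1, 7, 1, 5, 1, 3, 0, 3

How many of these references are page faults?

9 -> fault, frames (9)
7 -> fault, frames (9 7)
2 -> fault, frames (9 7 2)
4 -> fault, evict 2, frames (9 7 4)
7 -> hit
4 -> hit
1 -> fault, evict 9, frames (7 4 1)
4 -> hit
1 -> hit
4 -> hit
1 -> hit
7 -> hit
1 -> hit
5 -> fault, evict 4, frames (7 1 5)
1 -> hit
3 -> fault, evict 5, frames (7 1 3)
0 -> fault, evict 1, frames (7 3 0)
3 -> hit
Page faults: 8.

8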